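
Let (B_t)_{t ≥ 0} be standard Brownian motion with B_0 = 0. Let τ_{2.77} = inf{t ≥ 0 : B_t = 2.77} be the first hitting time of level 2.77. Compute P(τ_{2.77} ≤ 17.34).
P(τ_{2.77} ≤ 17.34) = 2(1 − Φ(2.77/√17.34)) = 2(1 − Φ(0.6652)) ≈ 0.5059

By the reflection principle for standard BM, P(τ_b ≤ t) = 2 · P(B_t ≥ b). Since B_t ~ N(0, t), P(B_t ≥ 2.77) = 1 − Φ(2.77/√t) = 1 − Φ(2.77/√17.34) = 1 − Φ(0.6652) ≈ 0.25296. Doubling: P(τ_{2.77} ≤ 17.34) ≈ 2 · 0.25296 = 0.50592 ≈ 0.5059.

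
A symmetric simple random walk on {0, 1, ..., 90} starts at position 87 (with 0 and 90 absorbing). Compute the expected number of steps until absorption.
E[τ | X_0 = 87] = 261

Let v_k = E[τ | X_0 = k]. Boundary: v_0 = v_90 = 0. Recurrence: v_k = 1 + (v_{k-1} + v_{k+1})/2 for 1 ≤ k ≤ 89. The particular solution to v_k − (v_{k-1} + v_{k+1})/2 = 1 is v_k = −k^2. Adding homogeneous solution A + B k and matching boundaries gives v_k = k (90 − k). Substituting k = 87: v_87 = 87 · 3 = 261.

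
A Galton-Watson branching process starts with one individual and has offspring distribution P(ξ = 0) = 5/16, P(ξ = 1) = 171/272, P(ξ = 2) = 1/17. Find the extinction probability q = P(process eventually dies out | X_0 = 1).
q = 1

Mean offspring μ = 0·5/16 + 1·171/272 + 2·1/17 = 203/272 ≤ 1. For μ ≤ 1 with offspring not concentrated at 1, the Galton-Watson process goes extinct almost surely, so q = 1.
(Algebraic check: The pgf is f(s) = 5/16 + 171/272·s + 1/17·s². The extinction probability q is the smallest fixed point of f in [0, 1]. Setting s = f(s):
  1/17·s² + (171/272 − 1)·s + 5/16 = 0
  1/17·s² − (5/16 + 1/17)·s + 5/16 = 0
which factors as (s − 1)·(1/17·s − 5/16) = 0, giving roots s = 1 and s = (5/16)/(1/17) = 85/16. Since 85/16 ≥ 1, the smallest root in [0, 1] is s = 1.)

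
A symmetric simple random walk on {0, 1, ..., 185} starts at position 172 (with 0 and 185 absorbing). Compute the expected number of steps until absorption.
E[τ | X_0 = 172] = 2236

Let v_k = E[τ | X_0 = k]. Boundary: v_0 = v_185 = 0. Recurrence: v_k = 1 + (v_{k-1} + v_{k+1})/2 for 1 ≤ k ≤ 184. The particular solution to v_k − (v_{k-1} + v_{k+1})/2 = 1 is v_k = −k^2. Adding homogeneous solution A + B k and matching boundaries gives v_k = k (185 − k). Substituting k = 172: v_172 = 172 · 13 = 2236.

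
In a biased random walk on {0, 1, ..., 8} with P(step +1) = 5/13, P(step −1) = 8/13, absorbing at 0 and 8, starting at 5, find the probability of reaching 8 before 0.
P(hit 8 before 0) = (1 − (8/5)^5) / (1 − (8/5)^8) = 1235125/5462197

Let u_k denote P(reach 8 before 0 | start at k). Boundary: u_0 = 0, u_8 = 1. Recurrence: u_k = 5/13·u_{k+1} + 8/13·u_{k-1} for 1 ≤ k ≤ 7. Try u_k = A + B·r^k with r = q/p = (8/13)/(5/13) = 8/5. Substitution satisfies the recurrence; boundary conditions give:
  u_k = (1 − r^k) / (1 − r^N) = (1 − (8/5)^5) / (1 − (8/5)^8) = 1235125/5462197.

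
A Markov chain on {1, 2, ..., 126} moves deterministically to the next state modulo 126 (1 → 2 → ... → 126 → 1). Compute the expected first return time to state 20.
E[T_20 | X_0 = 20] = 126

The chain cycles deterministically, so starting at state 20 it returns in exactly 126 steps. Equivalently, the stationary distribution is uniform π_j = 1/126 for every state j, so by Kac's formula E[T_20] = 1/π_20 = 126.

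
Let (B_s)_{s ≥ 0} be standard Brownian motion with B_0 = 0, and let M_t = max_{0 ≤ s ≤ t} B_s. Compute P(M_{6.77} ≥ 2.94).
P(M_{6.77} ≥ 2.94) = 2·P(B_{6.77} ≥ 2.94) = 2(1 − Φ(2.94/√6.77)) ≈ 0.2585

By the reflection principle for Brownian motion, P(M_t ≥ a) = 2 · P(B_t ≥ a) for a ≥ 0. Since B_t ~ N(0, t), P(B_t ≥ 2.94) = 1 − Φ(2.94/√t) = 1 − Φ(2.94/√6.77) = 1 − Φ(1.1299). So
  P(M_{6.77} ≥ 2.94) = 2(1 − Φ(1.1299)) ≈ 0.2585.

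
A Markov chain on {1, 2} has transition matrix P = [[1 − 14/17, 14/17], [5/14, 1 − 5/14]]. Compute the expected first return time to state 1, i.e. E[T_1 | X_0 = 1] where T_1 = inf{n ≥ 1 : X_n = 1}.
E[T_1 | X_0 = 1] = 1/π_1 = 281/85

For an irreducible recurrent Markov chain with stationary distribution π, E[T_i | X_0 = i] = 1/π_i (Kac's formula). Here π_1 = (5/14)/(14/17 + 5/14) = (5/14)/(281/238) = 85/281, so E[T_1 | X_0 = 1] = 1/π_1 = (14/17 + 5/14)/(5/14) = (281/238)/(5/14) = 281/85.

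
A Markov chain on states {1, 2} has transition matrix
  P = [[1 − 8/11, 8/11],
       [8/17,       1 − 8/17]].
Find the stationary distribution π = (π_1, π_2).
π_1 = 11/28, π_2 = 17/28

Solve πP = π with π_1 + π_2 = 1. From πP = π: π_1 · (1 − 8/11) + π_2 · 8/17 = π_1 ⇒ π_2 · 8/17 = π_1 · 8/11 ⇒ π_2/π_1 = (8/11)/(8/17) = 17/11. Together with π_1 + π_2 = 1:
  π_1 = (8/17)/(8/11 + 8/17) = (8/17)/(224/187) = 11/28,
  π_2 = (8/11)/(8/11 + 8/17) = (8/11)/(224/187) = 17/28.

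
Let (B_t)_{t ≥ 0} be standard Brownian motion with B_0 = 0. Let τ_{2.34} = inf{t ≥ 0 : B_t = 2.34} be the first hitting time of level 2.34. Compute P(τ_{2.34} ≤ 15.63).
P(τ_{2.34} ≤ 15.63) = 2(1 − Φ(2.34/√15.63)) = 2(1 − Φ(0.5919)) ≈ 0.5539

By the reflection principle for standard BM, P(τ_b ≤ t) = 2 · P(B_t ≥ b). Since B_t ~ N(0, t), P(B_t ≥ 2.34) = 1 − Φ(2.34/√t) = 1 − Φ(2.34/√15.63) = 1 − Φ(0.5919) ≈ 0.27696. Doubling: P(τ_{2.34} ≤ 15.63) ≈ 2 · 0.27696 = 0.55392 ≈ 0.5539.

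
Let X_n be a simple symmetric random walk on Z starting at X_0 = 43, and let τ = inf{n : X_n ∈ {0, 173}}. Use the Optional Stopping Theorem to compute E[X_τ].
E[X_τ] = 43

X_n is a martingale and τ is a bounded-mean stopping time (indeed τ is finite a.s. with bounded expectation since the walk is in a bounded region). By the OST, E[X_τ] = E[X_0] = 43. Equivalently: E[X_τ] = 173 · P(hit 173 first) + 0 · P(hit 0 first) = 173 · (43/173) = 43.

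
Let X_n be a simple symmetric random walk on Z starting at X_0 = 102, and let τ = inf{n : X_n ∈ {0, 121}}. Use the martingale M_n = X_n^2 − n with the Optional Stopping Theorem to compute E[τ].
E[τ] = 1938

M_n = X_n^2 − n is a martingale (since E[X_{n+1}^2 | F_n] = X_n^2 + 1). By OST (τ has finite mean in a bounded region), E[M_τ] = E[M_0] = X_0^2 − 0 = 102^2 = 10404. Also E[M_τ] = E[X_τ^2] − E[τ]. The walk exits at 0 or 121, with P(hit 121 first) = 102/121, so E[X_τ^2] = 121^2 · 102/121 + 0 = 12342. Thus E[τ] = E[X_τ^2] − E[M_τ] = 12342 − 10404 = 1938 = 102(121 − 102) = 1938.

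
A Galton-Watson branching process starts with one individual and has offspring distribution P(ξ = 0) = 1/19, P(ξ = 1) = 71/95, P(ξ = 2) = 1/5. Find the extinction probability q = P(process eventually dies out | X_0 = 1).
q = 5/19

The pgf is f(s) = 1/19 + 71/95·s + 1/5·s². The extinction probability q is the smallest fixed point of f in [0, 1]. Setting s = f(s):
  1/5·s² + (71/95 − 1)·s + 1/19 = 0
  1/5·s² − (1/19 + 1/5)·s + 1/19 = 0
which factors as (s − 1)·(1/5·s − 1/19) = 0, giving roots s = 1 and s = (1/19)/(1/5) = 5/19.
Mean offspring μ = 71/95 + 2·1/5 = 109/95 > 1 (supercritical), so q < 1. The extinction probability is the smaller root: q = (1/19)/(1/5) = 5/19.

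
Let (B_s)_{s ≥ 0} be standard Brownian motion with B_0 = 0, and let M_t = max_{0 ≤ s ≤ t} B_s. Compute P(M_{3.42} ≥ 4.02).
P(M_{3.42} ≥ 4.02) = 2·P(B_{3.42} ≥ 4.02) = 2(1 − Φ(4.02/√3.42)) ≈ 0.0297

By the reflection principle for Brownian motion, P(M_t ≥ a) = 2 · P(B_t ≥ a) for a ≥ 0. Since B_t ~ N(0, t), P(B_t ≥ 4.02) = 1 − Φ(4.02/√t) = 1 − Φ(4.02/√3.42) = 1 − Φ(2.1738). So
  P(M_{3.42} ≥ 4.02) = 2(1 − Φ(2.1738)) ≈ 0.0297.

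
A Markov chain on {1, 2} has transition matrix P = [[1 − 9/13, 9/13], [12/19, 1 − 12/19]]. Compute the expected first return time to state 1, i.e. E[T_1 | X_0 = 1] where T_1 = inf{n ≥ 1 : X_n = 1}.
E[T_1 | X_0 = 1] = 1/π_1 = 109/52

For an irreducible recurrent Markov chain with stationary distribution π, E[T_i | X_0 = i] = 1/π_i (Kac's formula). Here π_1 = (12/19)/(9/13 + 12/19) = (12/19)/(327/247) = 52/109, so E[T_1 | X_0 = 1] = 1/π_1 = (9/13 + 12/19)/(12/19) = (327/247)/(12/19) = 109/52.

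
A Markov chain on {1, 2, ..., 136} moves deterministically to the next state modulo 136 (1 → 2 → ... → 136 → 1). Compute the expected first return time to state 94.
E[T_94 | X_0 = 94] = 136

The chain cycles deterministically, so starting at state 94 it returns in exactly 136 steps. Equivalently, the stationary distribution is uniform π_j = 1/136 for every state j, so by Kac's formula E[T_94] = 1/π_94 = 136.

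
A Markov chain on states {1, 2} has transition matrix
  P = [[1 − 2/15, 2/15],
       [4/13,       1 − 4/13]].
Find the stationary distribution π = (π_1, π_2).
π_1 = 30/43, π_2 = 13/43

Solve πP = π with π_1 + π_2 = 1. From πP = π: π_1 · (1 − 2/15) + π_2 · 4/13 = π_1 ⇒ π_2 · 4/13 = π_1 · 2/15 ⇒ π_2/π_1 = (2/15)/(4/13) = 13/30. Together with π_1 + π_2 = 1:
  π_1 = (4/13)/(2/15 + 4/13) = (4/13)/(86/195) = 30/43,
  π_2 = (2/15)/(2/15 + 4/13) = (2/15)/(86/195) = 13/43.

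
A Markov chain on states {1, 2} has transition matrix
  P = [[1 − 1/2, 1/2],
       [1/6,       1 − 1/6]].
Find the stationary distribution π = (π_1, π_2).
π_1 = 1/4, π_2 = 3/4

Solve πP = π with π_1 + π_2 = 1. From πP = π: π_1 · (1 − 1/2) + π_2 · 1/6 = π_1 ⇒ π_2 · 1/6 = π_1 · 1/2 ⇒ π_2/π_1 = (1/2)/(1/6) = 3. Together with π_1 + π_2 = 1:
  π_1 = (1/6)/(1/2 + 1/6) = (1/6)/(2/3) = 1/4,
  π_2 = (1/2)/(1/2 + 1/6) = (1/2)/(2/3) = 3/4.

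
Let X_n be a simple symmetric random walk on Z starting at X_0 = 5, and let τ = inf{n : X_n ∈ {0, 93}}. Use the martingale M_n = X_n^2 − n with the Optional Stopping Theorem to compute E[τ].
E[τ] = 440

M_n = X_n^2 − n is a martingale (since E[X_{n+1}^2 | F_n] = X_n^2 + 1). By OST (τ has finite mean in a bounded region), E[M_τ] = E[M_0] = X_0^2 − 0 = 5^2 = 25. Also E[M_τ] = E[X_τ^2] − E[τ]. The walk exits at 0 or 93, with P(hit 93 first) = 5/93, so E[X_τ^2] = 93^2 · 5/93 + 0 = 465. Thus E[τ] = E[X_τ^2] − E[M_τ] = 465 − 25 = 440 = 5(93 − 5) = 440.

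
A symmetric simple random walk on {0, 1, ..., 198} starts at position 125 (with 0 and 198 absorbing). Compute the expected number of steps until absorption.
E[τ | X_0 = 125] = 9125

Let v_k = E[τ | X_0 = k]. Boundary: v_0 = v_198 = 0. Recurrence: v_k = 1 + (v_{k-1} + v_{k+1})/2 for 1 ≤ k ≤ 197. The particular solution to v_k − (v_{k-1} + v_{k+1})/2 = 1 is v_k = −k^2. Adding homogeneous solution A + B k and matching boundaries gives v_k = k (198 − k). Substituting k = 125: v_125 = 125 · 73 = 9125.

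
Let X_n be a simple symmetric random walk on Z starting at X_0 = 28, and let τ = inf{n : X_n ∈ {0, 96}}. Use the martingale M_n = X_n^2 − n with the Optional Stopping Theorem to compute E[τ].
E[τ] = 1904

M_n = X_n^2 − n is a martingale (since E[X_{n+1}^2 | F_n] = X_n^2 + 1). By OST (τ has finite mean in a bounded region), E[M_τ] = E[M_0] = X_0^2 − 0 = 28^2 = 784. Also E[M_τ] = E[X_τ^2] − E[τ]. The walk exits at 0 or 96, with P(hit 96 first) = 28/96, so E[X_τ^2] = 96^2 · 28/96 + 0 = 2688. Thus E[τ] = E[X_τ^2] − E[M_τ] = 2688 − 784 = 1904 = 28(96 − 28) = 1904.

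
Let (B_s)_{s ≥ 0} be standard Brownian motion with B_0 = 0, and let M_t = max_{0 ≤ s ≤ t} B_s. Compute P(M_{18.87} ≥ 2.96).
P(M_{18.87} ≥ 2.96) = 2·P(B_{18.87} ≥ 2.96) = 2(1 − Φ(2.96/√18.87)) ≈ 0.4956

By the reflection principle for Brownian motion, P(M_t ≥ a) = 2 · P(B_t ≥ a) for a ≥ 0. Since B_t ~ N(0, t), P(B_t ≥ 2.96) = 1 − Φ(2.96/√t) = 1 − Φ(2.96/√18.87) = 1 − Φ(0.6814). So
  P(M_{18.87} ≥ 2.96) = 2(1 − Φ(0.6814)) ≈ 0.4956.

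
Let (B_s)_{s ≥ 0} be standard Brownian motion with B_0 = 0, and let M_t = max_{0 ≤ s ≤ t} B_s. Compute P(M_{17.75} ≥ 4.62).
P(M_{17.75} ≥ 4.62) = 2·P(B_{17.75} ≥ 4.62) = 2(1 − Φ(4.62/√17.75)) ≈ 0.2728

By the reflection principle for Brownian motion, P(M_t ≥ a) = 2 · P(B_t ≥ a) for a ≥ 0. Since B_t ~ N(0, t), P(B_t ≥ 4.62) = 1 − Φ(4.62/√t) = 1 − Φ(4.62/√17.75) = 1 − Φ(1.0966). So
  P(M_{17.75} ≥ 4.62) = 2(1 − Φ(1.0966)) ≈ 0.2728.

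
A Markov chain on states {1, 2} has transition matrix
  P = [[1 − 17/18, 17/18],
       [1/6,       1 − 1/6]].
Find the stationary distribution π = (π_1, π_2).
π_1 = 3/20, π_2 = 17/20

Solve πP = π with π_1 + π_2 = 1. From πP = π: π_1 · (1 − 17/18) + π_2 · 1/6 = π_1 ⇒ π_2 · 1/6 = π_1 · 17/18 ⇒ π_2/π_1 = (17/18)/(1/6) = 17/3. Together with π_1 + π_2 = 1:
  π_1 = (1/6)/(17/18 + 1/6) = (1/6)/(10/9) = 3/20,
  π_2 = (17/18)/(17/18 + 1/6) = (17/18)/(10/9) = 17/20.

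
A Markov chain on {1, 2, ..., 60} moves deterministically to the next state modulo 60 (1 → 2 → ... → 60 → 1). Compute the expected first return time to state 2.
E[T_2 | X_0 = 2] = 60

The chain cycles deterministically, so starting at state 2 it returns in exactly 60 steps. Equivalently, the stationary distribution is uniform π_j = 1/60 for every state j, so by Kac's formula E[T_2] = 1/π_2 = 60.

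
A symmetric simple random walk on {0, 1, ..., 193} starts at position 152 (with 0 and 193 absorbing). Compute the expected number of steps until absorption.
E[τ | X_0 = 152] = 6232

Let v_k = E[τ | X_0 = k]. Boundary: v_0 = v_193 = 0. Recurrence: v_k = 1 + (v_{k-1} + v_{k+1})/2 for 1 ≤ k ≤ 192. The particular solution to v_k − (v_{k-1} + v_{k+1})/2 = 1 is v_k = −k^2. Adding homogeneous solution A + B k and matching boundaries gives v_k = k (193 − k). Substituting k = 152: v_152 = 152 · 41 = 6232.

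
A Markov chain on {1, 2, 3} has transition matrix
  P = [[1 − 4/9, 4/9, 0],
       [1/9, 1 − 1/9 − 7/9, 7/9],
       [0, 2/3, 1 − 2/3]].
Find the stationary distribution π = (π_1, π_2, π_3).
π = (3/29, 12/29, 14/29)

This is a birth-death chain on three states, which satisfies detailed balance: π_1 · P_{12} = π_2 · P_{21} and π_2 · P_{23} = π_3 · P_{32}.
From π_1 · 4/9 = π_2 · 1/9: π_2/π_1 = (4/9)/(1/9) = 4.
From π_2 · 7/9 = π_3 · 2/3: π_3/π_2 = (7/9)/(2/3) = 7/6.
Take π_1 proportional to 1; then unnormalized π = (1, 4, 14/3). Normalize by dividing by the sum 29/3:
  π = (3/29, 12/29, 14/29).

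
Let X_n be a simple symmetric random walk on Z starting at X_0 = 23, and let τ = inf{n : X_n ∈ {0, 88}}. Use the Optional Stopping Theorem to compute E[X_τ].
E[X_τ] = 23

X_n is a martingale and τ is a bounded-mean stopping time (indeed τ is finite a.s. with bounded expectation since the walk is in a bounded region). By the OST, E[X_τ] = E[X_0] = 23. Equivalently: E[X_τ] = 88 · P(hit 88 first) + 0 · P(hit 0 first) = 88 · (23/88) = 23.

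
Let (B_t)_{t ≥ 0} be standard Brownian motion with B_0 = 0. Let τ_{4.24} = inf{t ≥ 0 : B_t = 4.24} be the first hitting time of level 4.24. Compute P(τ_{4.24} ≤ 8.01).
P(τ_{4.24} ≤ 8.01) = 2(1 − Φ(4.24/√8.01)) = 2(1 − Φ(1.4981)) ≈ 0.1341

By the reflection principle for standard BM, P(τ_b ≤ t) = 2 · P(B_t ≥ b). Since B_t ~ N(0, t), P(B_t ≥ 4.24) = 1 − Φ(4.24/√t) = 1 − Φ(4.24/√8.01) = 1 − Φ(1.4981) ≈ 0.06705. Doubling: P(τ_{4.24} ≤ 8.01) ≈ 2 · 0.06705 = 0.13410 ≈ 0.1341.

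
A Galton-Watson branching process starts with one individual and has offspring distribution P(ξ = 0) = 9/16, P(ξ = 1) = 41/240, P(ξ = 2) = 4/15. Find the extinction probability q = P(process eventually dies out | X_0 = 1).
q = 1

Mean offspring μ = 0·9/16 + 1·41/240 + 2·4/15 = 169/240 ≤ 1. For μ ≤ 1 with offspring not concentrated at 1, the Galton-Watson process goes extinct almost surely, so q = 1.
(Algebraic check: The pgf is f(s) = 9/16 + 41/240·s + 4/15·s². The extinction probability q is the smallest fixed point of f in [0, 1]. Setting s = f(s):
  4/15·s² + (41/240 − 1)·s + 9/16 = 0
  4/15·s² − (9/16 + 4/15)·s + 9/16 = 0
which factors as (s − 1)·(4/15·s − 9/16) = 0, giving roots s = 1 and s = (9/16)/(4/15) = 135/64. Since 135/64 ≥ 1, the smallest root in [0, 1] is s = 1.)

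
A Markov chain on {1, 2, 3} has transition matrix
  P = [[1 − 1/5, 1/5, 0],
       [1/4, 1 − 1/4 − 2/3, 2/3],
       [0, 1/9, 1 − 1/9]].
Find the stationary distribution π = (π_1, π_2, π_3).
π = (5/33, 4/33, 8/11)

This is a birth-death chain on three states, which satisfies detailed balance: π_1 · P_{12} = π_2 · P_{21} and π_2 · P_{23} = π_3 · P_{32}.
From π_1 · 1/5 = π_2 · 1/4: π_2/π_1 = (1/5)/(1/4) = 4/5.
From π_2 · 2/3 = π_3 · 1/9: π_3/π_2 = (2/3)/(1/9) = 6.
Take π_1 proportional to 1; then unnormalized π = (1, 4/5, 24/5). Normalize by dividing by the sum 33/5:
  π = (5/33, 4/33, 8/11).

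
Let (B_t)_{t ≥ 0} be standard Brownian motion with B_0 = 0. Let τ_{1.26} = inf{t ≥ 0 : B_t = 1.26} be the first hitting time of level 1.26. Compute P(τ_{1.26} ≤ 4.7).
P(τ_{1.26} ≤ 4.7) = 2(1 − Φ(1.26/√4.7)) = 2(1 − Φ(0.5812)) ≈ 0.5611

By the reflection principle for standard BM, P(τ_b ≤ t) = 2 · P(B_t ≥ b). Since B_t ~ N(0, t), P(B_t ≥ 1.26) = 1 − Φ(1.26/√t) = 1 − Φ(1.26/√4.7) = 1 − Φ(0.5812) ≈ 0.28055. Doubling: P(τ_{1.26} ≤ 4.7) ≈ 2 · 0.28055 = 0.56110 ≈ 0.5611.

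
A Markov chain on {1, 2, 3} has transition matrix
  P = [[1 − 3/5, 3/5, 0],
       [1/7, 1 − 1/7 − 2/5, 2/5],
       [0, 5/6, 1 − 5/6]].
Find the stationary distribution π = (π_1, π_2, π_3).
π = (125/902, 525/902, 126/451)

This is a birth-death chain on three states, which satisfies detailed balance: π_1 · P_{12} = π_2 · P_{21} and π_2 · P_{23} = π_3 · P_{32}.
From π_1 · 3/5 = π_2 · 1/7: π_2/π_1 = (3/5)/(1/7) = 21/5.
From π_2 · 2/5 = π_3 · 5/6: π_3/π_2 = (2/5)/(5/6) = 12/25.
Take π_1 proportional to 1; then unnormalized π = (1, 21/5, 252/125). Normalize by dividing by the sum 902/125:
  π = (125/902, 525/902, 126/451).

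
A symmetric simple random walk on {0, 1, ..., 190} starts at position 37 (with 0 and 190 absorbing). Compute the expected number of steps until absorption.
E[τ | X_0 = 37] = 5661

Let v_k = E[τ | X_0 = k]. Boundary: v_0 = v_190 = 0. Recurrence: v_k = 1 + (v_{k-1} + v_{k+1})/2 for 1 ≤ k ≤ 189. The particular solution to v_k − (v_{k-1} + v_{k+1})/2 = 1 is v_k = −k^2. Adding homogeneous solution A + B k and matching boundaries gives v_k = k (190 − k). Substituting k = 37: v_37 = 37 · 153 = 5661.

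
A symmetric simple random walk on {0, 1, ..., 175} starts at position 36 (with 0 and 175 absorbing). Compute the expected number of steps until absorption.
E[τ | X_0 = 36] = 5004

Let v_k = E[τ | X_0 = k]. Boundary: v_0 = v_175 = 0. Recurrence: v_k = 1 + (v_{k-1} + v_{k+1})/2 for 1 ≤ k ≤ 174. The particular solution to v_k − (v_{k-1} + v_{k+1})/2 = 1 is v_k = −k^2. Adding homogeneous solution A + B k and matching boundaries gives v_k = k (175 − k). Substituting k = 36: v_36 = 36 · 139 = 5004.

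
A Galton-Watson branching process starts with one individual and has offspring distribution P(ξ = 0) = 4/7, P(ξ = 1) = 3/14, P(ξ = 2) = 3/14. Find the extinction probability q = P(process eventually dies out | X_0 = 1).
q = 1

Mean offspring μ = 0·4/7 + 1·3/14 + 2·3/14 = 9/14 ≤ 1. For μ ≤ 1 with offspring not concentrated at 1, the Galton-Watson process goes extinct almost surely, so q = 1.
(Algebraic check: The pgf is f(s) = 4/7 + 3/14·s + 3/14·s². The extinction probability q is the smallest fixed point of f in [0, 1]. Setting s = f(s):
  3/14·s² + (3/14 − 1)·s + 4/7 = 0
  3/14·s² − (4/7 + 3/14)·s + 4/7 = 0
which factors as (s − 1)·(3/14·s − 4/7) = 0, giving roots s = 1 and s = (4/7)/(3/14) = 8/3. Since 8/3 ≥ 1, the smallest root in [0, 1] is s = 1.)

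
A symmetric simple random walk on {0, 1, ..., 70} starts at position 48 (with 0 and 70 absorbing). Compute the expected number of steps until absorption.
E[τ | X_0 = 48] = 1056

Let v_k = E[τ | X_0 = k]. Boundary: v_0 = v_70 = 0. Recurrence: v_k = 1 + (v_{k-1} + v_{k+1})/2 for 1 ≤ k ≤ 69. The particular solution to v_k − (v_{k-1} + v_{k+1})/2 = 1 is v_k = −k^2. Adding homogeneous solution A + B k and matching boundaries gives v_k = k (70 − k). Substituting k = 48: v_48 = 48 · 22 = 1056.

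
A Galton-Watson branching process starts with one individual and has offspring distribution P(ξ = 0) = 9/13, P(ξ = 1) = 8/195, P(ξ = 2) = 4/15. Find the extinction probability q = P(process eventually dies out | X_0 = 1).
q = 1

Mean offspring μ = 0·9/13 + 1·8/195 + 2·4/15 = 112/195 ≤ 1. For μ ≤ 1 with offspring not concentrated at 1, the Galton-Watson process goes extinct almost surely, so q = 1.
(Algebraic check: The pgf is f(s) = 9/13 + 8/195·s + 4/15·s². The extinction probability q is the smallest fixed point of f in [0, 1]. Setting s = f(s):
  4/15·s² + (8/195 − 1)·s + 9/13 = 0
  4/15·s² − (9/13 + 4/15)·s + 9/13 = 0
which factors as (s − 1)·(4/15·s − 9/13) = 0, giving roots s = 1 and s = (9/13)/(4/15) = 135/52. Since 135/52 ≥ 1, the smallest root in [0, 1] is s = 1.)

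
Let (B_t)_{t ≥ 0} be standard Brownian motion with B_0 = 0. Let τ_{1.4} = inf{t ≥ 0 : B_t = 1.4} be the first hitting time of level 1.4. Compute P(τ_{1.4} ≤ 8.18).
P(τ_{1.4} ≤ 8.18) = 2(1 − Φ(1.4/√8.18)) = 2(1 − Φ(0.4895)) ≈ 0.6245

By the reflection principle for standard BM, P(τ_b ≤ t) = 2 · P(B_t ≥ b). Since B_t ~ N(0, t), P(B_t ≥ 1.4) = 1 − Φ(1.4/√t) = 1 − Φ(1.4/√8.18) = 1 − Φ(0.4895) ≈ 0.31224. Doubling: P(τ_{1.4} ≤ 8.18) ≈ 2 · 0.31224 = 0.62448 ≈ 0.6245.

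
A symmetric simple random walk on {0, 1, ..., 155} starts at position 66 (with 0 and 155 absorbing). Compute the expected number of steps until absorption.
E[τ | X_0 = 66] = 5874

Let v_k = E[τ | X_0 = k]. Boundary: v_0 = v_155 = 0. Recurrence: v_k = 1 + (v_{k-1} + v_{k+1})/2 for 1 ≤ k ≤ 154. The particular solution to v_k − (v_{k-1} + v_{k+1})/2 = 1 is v_k = −k^2. Adding homogeneous solution A + B k and matching boundaries gives v_k = k (155 − k). Substituting k = 66: v_66 = 66 · 89 = 5874.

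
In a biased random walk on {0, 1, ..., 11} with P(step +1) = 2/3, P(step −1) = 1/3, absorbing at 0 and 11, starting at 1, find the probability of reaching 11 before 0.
P(hit 11 before 0) = (1 − (1/2)^1) / (1 − (1/2)^11) = 1024/2047

Let u_k denote P(reach 11 before 0 | start at k). Boundary: u_0 = 0, u_11 = 1. Recurrence: u_k = 2/3·u_{k+1} + 1/3·u_{k-1} for 1 ≤ k ≤ 10. Try u_k = A + B·r^k with r = q/p = (1/3)/(2/3) = 1/2. Substitution satisfies the recurrence; boundary conditions give:
  u_k = (1 − r^k) / (1 − r^N) = (1 − (1/2)^1) / (1 − (1/2)^11) = 1024/2047.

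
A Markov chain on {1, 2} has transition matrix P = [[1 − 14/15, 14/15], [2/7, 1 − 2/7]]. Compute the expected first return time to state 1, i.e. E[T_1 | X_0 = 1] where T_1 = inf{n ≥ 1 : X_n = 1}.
E[T_1 | X_0 = 1] = 1/π_1 = 64/15

For an irreducible recurrent Markov chain with stationary distribution π, E[T_i | X_0 = i] = 1/π_i (Kac's formula). Here π_1 = (2/7)/(14/15 + 2/7) = (2/7)/(128/105) = 15/64, so E[T_1 | X_0 = 1] = 1/π_1 = (14/15 + 2/7)/(2/7) = (128/105)/(2/7) = 64/15.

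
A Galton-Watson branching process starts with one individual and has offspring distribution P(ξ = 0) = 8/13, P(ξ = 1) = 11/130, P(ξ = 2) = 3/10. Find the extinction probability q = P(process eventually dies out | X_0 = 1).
q = 1

Mean offspring μ = 0·8/13 + 1·11/130 + 2·3/10 = 89/130 ≤ 1. For μ ≤ 1 with offspring not concentrated at 1, the Galton-Watson process goes extinct almost surely, so q = 1.
(Algebraic check: The pgf is f(s) = 8/13 + 11/130·s + 3/10·s². The extinction probability q is the smallest fixed point of f in [0, 1]. Setting s = f(s):
  3/10·s² + (11/130 − 1)·s + 8/13 = 0
  3/10·s² − (8/13 + 3/10)·s + 8/13 = 0
which factors as (s − 1)·(3/10·s − 8/13) = 0, giving roots s = 1 and s = (8/13)/(3/10) = 80/39. Since 80/39 ≥ 1, the smallest root in [0, 1] is s = 1.)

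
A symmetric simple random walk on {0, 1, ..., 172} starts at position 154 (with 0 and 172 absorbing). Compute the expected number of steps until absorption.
E[τ | X_0 = 154] = 2772

Let v_k = E[τ | X_0 = k]. Boundary: v_0 = v_172 = 0. Recurrence: v_k = 1 + (v_{k-1} + v_{k+1})/2 for 1 ≤ k ≤ 171. The particular solution to v_k − (v_{k-1} + v_{k+1})/2 = 1 is v_k = −k^2. Adding homogeneous solution A + B k and matching boundaries gives v_k = k (172 − k). Substituting k = 154: v_154 = 154 · 18 = 2772.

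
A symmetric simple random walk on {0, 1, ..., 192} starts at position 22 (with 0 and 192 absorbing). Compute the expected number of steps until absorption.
E[τ | X_0 = 22] = 3740

Let v_k = E[τ | X_0 = k]. Boundary: v_0 = v_192 = 0. Recurrence: v_k = 1 + (v_{k-1} + v_{k+1})/2 for 1 ≤ k ≤ 191. The particular solution to v_k − (v_{k-1} + v_{k+1})/2 = 1 is v_k = −k^2. Adding homogeneous solution A + B k and matching boundaries gives v_k = k (192 − k). Substituting k = 22: v_22 = 22 · 170 = 3740.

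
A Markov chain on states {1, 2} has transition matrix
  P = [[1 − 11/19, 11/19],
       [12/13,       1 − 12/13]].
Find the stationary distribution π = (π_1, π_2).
π_1 = 228/371, π_2 = 143/371

Solve πP = π with π_1 + π_2 = 1. From πP = π: π_1 · (1 − 11/19) + π_2 · 12/13 = π_1 ⇒ π_2 · 12/13 = π_1 · 11/19 ⇒ π_2/π_1 = (11/19)/(12/13) = 143/228. Together with π_1 + π_2 = 1:
  π_1 = (12/13)/(11/19 + 12/13) = (12/13)/(371/247) = 228/371,
  π_2 = (11/19)/(11/19 + 12/13) = (11/19)/(371/247) = 143/371.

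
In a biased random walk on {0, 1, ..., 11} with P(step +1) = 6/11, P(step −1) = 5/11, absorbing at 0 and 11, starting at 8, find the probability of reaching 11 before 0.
P(hit 11 before 0) = (1 − (5/6)^8) / (1 − (5/6)^11) = 278422056/313968931

Let u_k denote P(reach 11 before 0 | start at k). Boundary: u_0 = 0, u_11 = 1. Recurrence: u_k = 6/11·u_{k+1} + 5/11·u_{k-1} for 1 ≤ k ≤ 10. Try u_k = A + B·r^k with r = q/p = (5/11)/(6/11) = 5/6. Substitution satisfies the recurrence; boundary conditions give:
  u_k = (1 − r^k) / (1 − r^N) = (1 − (5/6)^8) / (1 − (5/6)^11) = 278422056/313968931.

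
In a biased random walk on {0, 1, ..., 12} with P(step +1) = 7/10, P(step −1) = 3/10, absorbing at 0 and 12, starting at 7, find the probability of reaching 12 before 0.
P(hit 12 before 0) = (1 − (3/7)^7) / (1 − (3/7)^12) = 3451132573/3460188940

Let u_k denote P(reach 12 before 0 | start at k). Boundary: u_0 = 0, u_12 = 1. Recurrence: u_k = 7/10·u_{k+1} + 3/10·u_{k-1} for 1 ≤ k ≤ 11. Try u_k = A + B·r^k with r = q/p = (3/10)/(7/10) = 3/7. Substitution satisfies the recurrence; boundary conditions give:
  u_k = (1 − r^k) / (1 − r^N) = (1 − (3/7)^7) / (1 − (3/7)^12) = 3451132573/3460188940.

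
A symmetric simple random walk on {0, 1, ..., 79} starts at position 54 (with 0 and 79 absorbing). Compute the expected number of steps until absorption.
E[τ | X_0 = 54] = 1350

Let v_k = E[τ | X_0 = k]. Boundary: v_0 = v_79 = 0. Recurrence: v_k = 1 + (v_{k-1} + v_{k+1})/2 for 1 ≤ k ≤ 78. The particular solution to v_k − (v_{k-1} + v_{k+1})/2 = 1 is v_k = −k^2. Adding homogeneous solution A + B k and matching boundaries gives v_k = k (79 − k). Substituting k = 54: v_54 = 54 · 25 = 1350.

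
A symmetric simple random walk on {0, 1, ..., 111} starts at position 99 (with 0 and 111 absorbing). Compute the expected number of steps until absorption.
E[τ | X_0 = 99] = 1188

Let v_k = E[τ | X_0 = k]. Boundary: v_0 = v_111 = 0. Recurrence: v_k = 1 + (v_{k-1} + v_{k+1})/2 for 1 ≤ k ≤ 110. The particular solution to v_k − (v_{k-1} + v_{k+1})/2 = 1 is v_k = −k^2. Adding homogeneous solution A + B k and matching boundaries gives v_k = k (111 − k). Substituting k = 99: v_99 = 99 · 12 = 1188.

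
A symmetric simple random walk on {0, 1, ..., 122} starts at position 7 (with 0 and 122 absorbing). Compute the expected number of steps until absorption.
E[τ | X_0 = 7] = 805

Let v_k = E[τ | X_0 = k]. Boundary: v_0 = v_122 = 0. Recurrence: v_k = 1 + (v_{k-1} + v_{k+1})/2 for 1 ≤ k ≤ 121. The particular solution to v_k − (v_{k-1} + v_{k+1})/2 = 1 is v_k = −k^2. Adding homogeneous solution A + B k and matching boundaries gives v_k = k (122 − k). Substituting k = 7: v_7 = 7 · 115 = 805.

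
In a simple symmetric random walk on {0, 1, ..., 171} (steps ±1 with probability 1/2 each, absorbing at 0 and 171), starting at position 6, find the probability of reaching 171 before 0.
P(hit 171 before 0) = 6/171 = 2/57

Let u_k = P(hit 171 before 0 | start at k). Then u_0 = 0, u_171 = 1, and u_k = u_{k-1}/2 + u_{k+1}/2 for 1 ≤ k ≤ 170. This harmonic recurrence is solved by u_k = k/171, giving u_6 = 6/171 = 2/57.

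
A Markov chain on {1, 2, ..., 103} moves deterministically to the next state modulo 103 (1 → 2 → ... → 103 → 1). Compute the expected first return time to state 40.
E[T_40 | X_0 = 40] = 103

The chain cycles deterministically, so starting at state 40 it returns in exactly 103 steps. Equivalently, the stationary distribution is uniform π_j = 1/103 for every state j, so by Kac's formula E[T_40] = 1/π_40 = 103.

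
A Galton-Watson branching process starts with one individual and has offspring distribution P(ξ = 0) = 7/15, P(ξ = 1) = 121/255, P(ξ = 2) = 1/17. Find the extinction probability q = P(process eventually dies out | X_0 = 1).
q = 1

Mean offspring μ = 0·7/15 + 1·121/255 + 2·1/17 = 151/255 ≤ 1. For μ ≤ 1 with offspring not concentrated at 1, the Galton-Watson process goes extinct almost surely, so q = 1.
(Algebraic check: The pgf is f(s) = 7/15 + 121/255·s + 1/17·s². The extinction probability q is the smallest fixed point of f in [0, 1]. Setting s = f(s):
  1/17·s² + (121/255 − 1)·s + 7/15 = 0
  1/17·s² − (7/15 + 1/17)·s + 7/15 = 0
which factors as (s − 1)·(1/17·s − 7/15) = 0, giving roots s = 1 and s = (7/15)/(1/17) = 119/15. Since 119/15 ≥ 1, the smallest root in [0, 1] is s = 1.)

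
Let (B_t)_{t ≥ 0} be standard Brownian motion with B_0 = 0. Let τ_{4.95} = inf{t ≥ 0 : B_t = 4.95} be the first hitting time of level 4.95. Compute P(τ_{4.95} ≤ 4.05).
P(τ_{4.95} ≤ 4.05) = 2(1 − Φ(4.95/√4.05)) = 2(1 − Φ(2.4597)) ≈ 0.0139

By the reflection principle for standard BM, P(τ_b ≤ t) = 2 · P(B_t ≥ b). Since B_t ~ N(0, t), P(B_t ≥ 4.95) = 1 − Φ(4.95/√t) = 1 − Φ(4.95/√4.05) = 1 − Φ(2.4597) ≈ 0.00695. Doubling: P(τ_{4.95} ≤ 4.05) ≈ 2 · 0.00695 = 0.01390 ≈ 0.0139.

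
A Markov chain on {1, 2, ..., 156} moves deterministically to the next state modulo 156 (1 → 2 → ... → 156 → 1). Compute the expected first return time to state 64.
E[T_64 | X_0 = 64] = 156

The chain cycles deterministically, so starting at state 64 it returns in exactly 156 steps. Equivalently, the stationary distribution is uniform π_j = 1/156 for every state j, so by Kac's formula E[T_64] = 1/π_64 = 156.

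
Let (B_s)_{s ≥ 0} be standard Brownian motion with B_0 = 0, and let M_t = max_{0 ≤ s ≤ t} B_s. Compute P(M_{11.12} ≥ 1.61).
P(M_{11.12} ≥ 1.61) = 2·P(B_{11.12} ≥ 1.61) = 2(1 − Φ(1.61/√11.12)) ≈ 0.6292

By the reflection principle for Brownian motion, P(M_t ≥ a) = 2 · P(B_t ≥ a) for a ≥ 0. Since B_t ~ N(0, t), P(B_t ≥ 1.61) = 1 − Φ(1.61/√t) = 1 − Φ(1.61/√11.12) = 1 − Φ(0.4828). So
  P(M_{11.12} ≥ 1.61) = 2(1 − Φ(0.4828)) ≈ 0.6292.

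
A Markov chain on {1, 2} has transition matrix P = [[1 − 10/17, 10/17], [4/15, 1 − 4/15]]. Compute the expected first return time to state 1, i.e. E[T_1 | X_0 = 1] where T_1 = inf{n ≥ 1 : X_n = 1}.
E[T_1 | X_0 = 1] = 1/π_1 = 109/34

For an irreducible recurrent Markov chain with stationary distribution π, E[T_i | X_0 = i] = 1/π_i (Kac's formula). Here π_1 = (4/15)/(10/17 + 4/15) = (4/15)/(218/255) = 34/109, so E[T_1 | X_0 = 1] = 1/π_1 = (10/17 + 4/15)/(4/15) = (218/255)/(4/15) = 109/34.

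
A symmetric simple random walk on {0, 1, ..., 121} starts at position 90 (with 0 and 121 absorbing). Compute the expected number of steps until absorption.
E[τ | X_0 = 90] = 2790

Let v_k = E[τ | X_0 = k]. Boundary: v_0 = v_121 = 0. Recurrence: v_k = 1 + (v_{k-1} + v_{k+1})/2 for 1 ≤ k ≤ 120. The particular solution to v_k − (v_{k-1} + v_{k+1})/2 = 1 is v_k = −k^2. Adding homogeneous solution A + B k and matching boundaries gives v_k = k (121 − k). Substituting k = 90: v_90 = 90 · 31 = 2790.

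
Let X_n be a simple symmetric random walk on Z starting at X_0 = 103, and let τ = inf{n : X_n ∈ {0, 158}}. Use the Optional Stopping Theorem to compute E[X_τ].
E[X_τ] = 103

X_n is a martingale and τ is a bounded-mean stopping time (indeed τ is finite a.s. with bounded expectation since the walk is in a bounded region). By the OST, E[X_τ] = E[X_0] = 103. Equivalently: E[X_τ] = 158 · P(hit 158 first) + 0 · P(hit 0 first) = 158 · (103/158) = 103.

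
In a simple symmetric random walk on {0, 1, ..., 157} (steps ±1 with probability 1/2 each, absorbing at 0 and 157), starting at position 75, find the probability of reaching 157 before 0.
P(hit 157 before 0) = 75/157

Let u_k = P(hit 157 before 0 | start at k). Then u_0 = 0, u_157 = 1, and u_k = u_{k-1}/2 + u_{k+1}/2 for 1 ≤ k ≤ 156. This harmonic recurrence is solved by u_k = k/157, giving u_75 = 75/157.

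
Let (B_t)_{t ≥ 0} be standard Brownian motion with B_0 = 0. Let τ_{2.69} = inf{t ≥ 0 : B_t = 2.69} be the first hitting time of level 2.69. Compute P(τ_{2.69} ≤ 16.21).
P(τ_{2.69} ≤ 16.21) = 2(1 − Φ(2.69/√16.21)) = 2(1 − Φ(0.6681)) ≈ 0.5041

By the reflection principle for standard BM, P(τ_b ≤ t) = 2 · P(B_t ≥ b). Since B_t ~ N(0, t), P(B_t ≥ 2.69) = 1 − Φ(2.69/√t) = 1 − Φ(2.69/√16.21) = 1 − Φ(0.6681) ≈ 0.25203. Doubling: P(τ_{2.69} ≤ 16.21) ≈ 2 · 0.25203 = 0.50406 ≈ 0.5041.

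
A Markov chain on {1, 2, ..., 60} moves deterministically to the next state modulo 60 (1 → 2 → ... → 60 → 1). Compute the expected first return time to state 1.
E[T_1 | X_0 = 1] = 60

The chain cycles deterministically, so starting at state 1 it returns in exactly 60 steps. Equivalently, the stationary distribution is uniform π_j = 1/60 for every state j, so by Kac's formula E[T_1] = 1/π_1 = 60.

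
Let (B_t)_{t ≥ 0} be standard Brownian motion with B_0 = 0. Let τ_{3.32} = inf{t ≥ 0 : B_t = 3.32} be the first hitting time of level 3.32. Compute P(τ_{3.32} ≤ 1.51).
P(τ_{3.32} ≤ 1.51) = 2(1 − Φ(3.32/√1.51)) = 2(1 − Φ(2.7018)) ≈ 0.0069

By the reflection principle for standard BM, P(τ_b ≤ t) = 2 · P(B_t ≥ b). Since B_t ~ N(0, t), P(B_t ≥ 3.32) = 1 − Φ(3.32/√t) = 1 − Φ(3.32/√1.51) = 1 − Φ(2.7018) ≈ 0.00345. Doubling: P(τ_{3.32} ≤ 1.51) ≈ 2 · 0.00345 = 0.00690 ≈ 0.0069.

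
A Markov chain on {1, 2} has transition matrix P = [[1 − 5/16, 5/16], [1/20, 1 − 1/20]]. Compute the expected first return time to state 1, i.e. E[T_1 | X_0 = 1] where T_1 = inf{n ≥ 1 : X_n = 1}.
E[T_1 | X_0 = 1] = 1/π_1 = 29/4

For an irreducible recurrent Markov chain with stationary distribution π, E[T_i | X_0 = i] = 1/π_i (Kac's formula). Here π_1 = (1/20)/(5/16 + 1/20) = (1/20)/(29/80) = 4/29, so E[T_1 | X_0 = 1] = 1/π_1 = (5/16 + 1/20)/(1/20) = (29/80)/(1/20) = 29/4.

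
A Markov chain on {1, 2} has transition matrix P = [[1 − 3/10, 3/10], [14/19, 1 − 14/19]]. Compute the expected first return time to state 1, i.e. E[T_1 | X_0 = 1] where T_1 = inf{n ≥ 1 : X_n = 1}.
E[T_1 | X_0 = 1] = 1/π_1 = 197/140

For an irreducible recurrent Markov chain with stationary distribution π, E[T_i | X_0 = i] = 1/π_i (Kac's formula). Here π_1 = (14/19)/(3/10 + 14/19) = (14/19)/(197/190) = 140/197, so E[T_1 | X_0 = 1] = 1/π_1 = (3/10 + 14/19)/(14/19) = (197/190)/(14/19) = 197/140.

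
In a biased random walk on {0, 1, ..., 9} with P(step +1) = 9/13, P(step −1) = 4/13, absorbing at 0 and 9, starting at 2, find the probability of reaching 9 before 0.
P(hit 9 before 0) = (1 − (4/9)^2) / (1 − (4/9)^9) = 62178597/77431669

Let u_k denote P(reach 9 before 0 | start at k). Boundary: u_0 = 0, u_9 = 1. Recurrence: u_k = 9/13·u_{k+1} + 4/13·u_{k-1} for 1 ≤ k ≤ 8. Try u_k = A + B·r^k with r = q/p = (4/13)/(9/13) = 4/9. Substitution satisfies the recurrence; boundary conditions give:
  u_k = (1 − r^k) / (1 − r^N) = (1 − (4/9)^2) / (1 − (4/9)^9) = 62178597/77431669.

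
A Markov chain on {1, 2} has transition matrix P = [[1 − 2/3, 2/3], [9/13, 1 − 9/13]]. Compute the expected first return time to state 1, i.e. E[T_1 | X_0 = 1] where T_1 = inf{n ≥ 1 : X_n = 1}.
E[T_1 | X_0 = 1] = 1/π_1 = 53/27

For an irreducible recurrent Markov chain with stationary distribution π, E[T_i | X_0 = i] = 1/π_i (Kac's formula). Here π_1 = (9/13)/(2/3 + 9/13) = (9/13)/(53/39) = 27/53, so E[T_1 | X_0 = 1] = 1/π_1 = (2/3 + 9/13)/(9/13) = (53/39)/(9/13) = 53/27.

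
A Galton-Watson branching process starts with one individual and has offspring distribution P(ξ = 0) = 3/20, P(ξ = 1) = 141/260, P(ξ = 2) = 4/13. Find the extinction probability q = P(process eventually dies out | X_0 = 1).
q = 39/80

The pgf is f(s) = 3/20 + 141/260·s + 4/13·s². The extinction probability q is the smallest fixed point of f in [0, 1]. Setting s = f(s):
  4/13·s² + (141/260 − 1)·s + 3/20 = 0
  4/13·s² − (3/20 + 4/13)·s + 3/20 = 0
which factors as (s − 1)·(4/13·s − 3/20) = 0, giving roots s = 1 and s = (3/20)/(4/13) = 39/80.
Mean offspring μ = 141/260 + 2·4/13 = 301/260 > 1 (supercritical), so q < 1. The extinction probability is the smaller root: q = (3/20)/(4/13) = 39/80.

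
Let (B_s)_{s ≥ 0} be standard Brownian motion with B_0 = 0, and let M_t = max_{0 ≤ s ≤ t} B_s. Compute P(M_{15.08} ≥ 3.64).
P(M_{15.08} ≥ 3.64) = 2·P(B_{15.08} ≥ 3.64) = 2(1 − Φ(3.64/√15.08)) ≈ 0.3486

By the reflection principle for Brownian motion, P(M_t ≥ a) = 2 · P(B_t ≥ a) for a ≥ 0. Since B_t ~ N(0, t), P(B_t ≥ 3.64) = 1 − Φ(3.64/√t) = 1 − Φ(3.64/√15.08) = 1 − Φ(0.9373). So
  P(M_{15.08} ≥ 3.64) = 2(1 − Φ(0.9373)) ≈ 0.3486.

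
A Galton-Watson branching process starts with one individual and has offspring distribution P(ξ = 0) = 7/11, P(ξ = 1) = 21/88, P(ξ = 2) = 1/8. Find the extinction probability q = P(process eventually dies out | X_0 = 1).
q = 1

Mean offspring μ = 0·7/11 + 1·21/88 + 2·1/8 = 43/88 ≤ 1. For μ ≤ 1 with offspring not concentrated at 1, the Galton-Watson process goes extinct almost surely, so q = 1.
(Algebraic check: The pgf is f(s) = 7/11 + 21/88·s + 1/8·s². The extinction probability q is the smallest fixed point of f in [0, 1]. Setting s = f(s):
  1/8·s² + (21/88 − 1)·s + 7/11 = 0
  1/8·s² − (7/11 + 1/8)·s + 7/11 = 0
which factors as (s − 1)·(1/8·s − 7/11) = 0, giving roots s = 1 and s = (7/11)/(1/8) = 56/11. Since 56/11 ≥ 1, the smallest root in [0, 1] is s = 1.)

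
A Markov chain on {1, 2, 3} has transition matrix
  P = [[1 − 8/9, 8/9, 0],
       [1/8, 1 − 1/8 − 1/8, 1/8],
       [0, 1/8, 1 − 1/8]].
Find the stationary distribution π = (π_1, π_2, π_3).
π = (9/137, 64/137, 64/137)

This is a birth-death chain on three states, which satisfies detailed balance: π_1 · P_{12} = π_2 · P_{21} and π_2 · P_{23} = π_3 · P_{32}.
From π_1 · 8/9 = π_2 · 1/8: π_2/π_1 = (8/9)/(1/8) = 64/9.
From π_2 · 1/8 = π_3 · 1/8: π_3/π_2 = (1/8)/(1/8) = 1.
Take π_1 proportional to 1; then unnormalized π = (1, 64/9, 64/9). Normalize by dividing by the sum 137/9:
  π = (9/137, 64/137, 64/137).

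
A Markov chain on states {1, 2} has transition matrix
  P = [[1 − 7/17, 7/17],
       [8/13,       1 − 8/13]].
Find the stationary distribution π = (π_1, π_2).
π_1 = 136/227, π_2 = 91/227

Solve πP = π with π_1 + π_2 = 1. From πP = π: π_1 · (1 − 7/17) + π_2 · 8/13 = π_1 ⇒ π_2 · 8/13 = π_1 · 7/17 ⇒ π_2/π_1 = (7/17)/(8/13) = 91/136. Together with π_1 + π_2 = 1:
  π_1 = (8/13)/(7/17 + 8/13) = (8/13)/(227/221) = 136/227,
  π_2 = (7/17)/(7/17 + 8/13) = (7/17)/(227/221) = 91/227.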